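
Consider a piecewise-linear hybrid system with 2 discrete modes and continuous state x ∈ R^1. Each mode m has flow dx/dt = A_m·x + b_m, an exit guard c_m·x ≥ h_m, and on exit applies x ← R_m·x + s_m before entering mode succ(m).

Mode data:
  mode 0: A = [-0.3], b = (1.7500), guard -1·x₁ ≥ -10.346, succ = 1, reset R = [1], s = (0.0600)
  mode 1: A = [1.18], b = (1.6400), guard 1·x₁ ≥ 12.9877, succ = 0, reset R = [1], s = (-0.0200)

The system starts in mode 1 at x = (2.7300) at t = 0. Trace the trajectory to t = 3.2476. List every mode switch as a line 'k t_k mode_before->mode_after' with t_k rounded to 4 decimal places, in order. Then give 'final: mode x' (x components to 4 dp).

Mode 1: guard c·x = 12.9877 hit at Δt = 1.0592 (t = 1.0592), x⁻ = (12.9877) → reset → x⁺ = (12.9677), jump to mode 0
Mode 0: guard c·x = -10.3460 hit at Δt = 1.5268 (t = 2.5860), x⁻ = (10.3460) → reset → x⁺ = (10.4060), jump to mode 1
Mode 1: guard c·x = 12.9877 hit at Δt = 0.1677 (t = 2.7537), x⁻ = (12.9877) → reset → x⁺ = (12.9677), jump to mode 0
Mode 0: flow for 0.4939 to horizon, guard not reached → x = (11.9852)

1 1.0592 1->0
2 2.5860 0->1
3 2.7537 1->0
final: 0 11.9852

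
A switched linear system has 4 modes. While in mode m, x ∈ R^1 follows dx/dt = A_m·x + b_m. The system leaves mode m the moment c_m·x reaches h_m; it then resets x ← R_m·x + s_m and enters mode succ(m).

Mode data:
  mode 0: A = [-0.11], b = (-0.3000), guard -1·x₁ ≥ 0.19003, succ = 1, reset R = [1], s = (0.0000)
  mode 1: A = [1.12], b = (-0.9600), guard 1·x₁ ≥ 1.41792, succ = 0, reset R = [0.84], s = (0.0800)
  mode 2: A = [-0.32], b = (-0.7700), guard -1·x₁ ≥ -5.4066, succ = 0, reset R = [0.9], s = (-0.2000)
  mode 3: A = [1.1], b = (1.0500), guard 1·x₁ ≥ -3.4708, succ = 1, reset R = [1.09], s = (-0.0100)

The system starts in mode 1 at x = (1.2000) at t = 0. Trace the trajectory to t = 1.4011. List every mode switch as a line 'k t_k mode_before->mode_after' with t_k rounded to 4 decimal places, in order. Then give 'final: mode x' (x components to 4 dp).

1 0.4393 1->0
final: 0 0.8696

Mode 1: guard c·x = 1.4179 hit at Δt = 0.4393 (t = 0.4393), x⁻ = (1.4179) → reset → x⁺ = (1.2711), jump to mode 0
Mode 0: flow for 0.9618 to horizon, guard not reached → x = (0.8696)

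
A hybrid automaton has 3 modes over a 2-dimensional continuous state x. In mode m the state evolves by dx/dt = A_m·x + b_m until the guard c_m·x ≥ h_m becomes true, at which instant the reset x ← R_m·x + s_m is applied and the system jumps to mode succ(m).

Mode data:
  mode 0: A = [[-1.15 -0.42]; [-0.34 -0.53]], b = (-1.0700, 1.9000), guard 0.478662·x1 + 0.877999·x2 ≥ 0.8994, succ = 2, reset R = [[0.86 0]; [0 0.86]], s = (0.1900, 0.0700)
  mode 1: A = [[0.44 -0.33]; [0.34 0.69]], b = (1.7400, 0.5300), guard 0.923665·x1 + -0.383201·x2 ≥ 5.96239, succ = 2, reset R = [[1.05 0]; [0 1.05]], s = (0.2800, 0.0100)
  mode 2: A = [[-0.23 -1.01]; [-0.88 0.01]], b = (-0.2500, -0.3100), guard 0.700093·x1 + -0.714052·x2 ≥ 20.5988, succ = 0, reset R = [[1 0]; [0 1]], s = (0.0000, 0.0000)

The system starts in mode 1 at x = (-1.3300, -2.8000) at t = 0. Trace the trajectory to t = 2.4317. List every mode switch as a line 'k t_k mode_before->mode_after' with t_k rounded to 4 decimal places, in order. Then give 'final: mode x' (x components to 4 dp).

Mode 1: guard c·x = 5.9624 hit at Δt = 1.4823 (t = 1.4823), x⁻ = (3.9629, -6.0074) → reset → x⁺ = (4.4410, -6.2977), jump to mode 2
Mode 2: flow for 0.9494 to horizon, guard not reached → x = (11.3290, -12.9317)

1 1.4823 1->2
final: 2 11.3290 -12.9317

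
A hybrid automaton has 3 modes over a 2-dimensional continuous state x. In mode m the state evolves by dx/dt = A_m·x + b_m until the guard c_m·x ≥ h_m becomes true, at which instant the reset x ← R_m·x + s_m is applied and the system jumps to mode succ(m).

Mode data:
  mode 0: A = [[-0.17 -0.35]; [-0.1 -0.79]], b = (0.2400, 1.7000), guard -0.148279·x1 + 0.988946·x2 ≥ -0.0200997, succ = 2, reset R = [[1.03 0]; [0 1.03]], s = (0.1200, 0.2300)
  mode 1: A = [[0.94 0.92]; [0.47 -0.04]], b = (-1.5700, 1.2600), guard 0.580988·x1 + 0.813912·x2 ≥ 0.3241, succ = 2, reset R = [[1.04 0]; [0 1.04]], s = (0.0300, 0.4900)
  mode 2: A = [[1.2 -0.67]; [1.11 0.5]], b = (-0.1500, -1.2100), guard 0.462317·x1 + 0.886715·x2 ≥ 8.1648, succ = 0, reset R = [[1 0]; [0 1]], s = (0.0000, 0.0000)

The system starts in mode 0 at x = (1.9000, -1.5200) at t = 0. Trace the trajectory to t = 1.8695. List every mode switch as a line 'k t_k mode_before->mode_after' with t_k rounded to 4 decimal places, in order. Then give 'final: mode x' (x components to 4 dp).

1 0.9428 0->2
final: 2 4.6358 3.6113

Mode 0: guard c·x = -0.0201 hit at Δt = 0.9428 (t = 0.9428), x⁻ = (1.9763, 0.2760) → reset → x⁺ = (2.1556, 0.5143), jump to mode 2
Mode 2: flow for 0.9267 to horizon, guard not reached → x = (4.6358, 3.6113)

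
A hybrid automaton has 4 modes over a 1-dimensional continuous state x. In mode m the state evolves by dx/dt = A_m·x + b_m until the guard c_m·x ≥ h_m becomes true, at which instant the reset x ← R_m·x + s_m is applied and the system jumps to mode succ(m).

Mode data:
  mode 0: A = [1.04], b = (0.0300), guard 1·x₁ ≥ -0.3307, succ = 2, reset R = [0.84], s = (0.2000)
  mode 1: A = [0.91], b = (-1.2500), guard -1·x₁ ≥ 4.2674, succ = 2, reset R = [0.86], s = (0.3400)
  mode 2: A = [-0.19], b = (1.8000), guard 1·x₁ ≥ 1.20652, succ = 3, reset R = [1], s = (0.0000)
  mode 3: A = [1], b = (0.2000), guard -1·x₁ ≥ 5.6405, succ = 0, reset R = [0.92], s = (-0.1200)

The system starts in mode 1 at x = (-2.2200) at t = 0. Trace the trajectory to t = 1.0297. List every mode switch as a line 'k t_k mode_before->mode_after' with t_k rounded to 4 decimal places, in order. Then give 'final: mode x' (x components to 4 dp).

1 0.4955 1->2
final: 2 -2.0942

Mode 1: guard c·x = 4.2674 hit at Δt = 0.4955 (t = 0.4955), x⁻ = (-4.2674) → reset → x⁺ = (-3.3300), jump to mode 2
Mode 2: flow for 0.5342 to horizon, guard not reached → x = (-2.0942)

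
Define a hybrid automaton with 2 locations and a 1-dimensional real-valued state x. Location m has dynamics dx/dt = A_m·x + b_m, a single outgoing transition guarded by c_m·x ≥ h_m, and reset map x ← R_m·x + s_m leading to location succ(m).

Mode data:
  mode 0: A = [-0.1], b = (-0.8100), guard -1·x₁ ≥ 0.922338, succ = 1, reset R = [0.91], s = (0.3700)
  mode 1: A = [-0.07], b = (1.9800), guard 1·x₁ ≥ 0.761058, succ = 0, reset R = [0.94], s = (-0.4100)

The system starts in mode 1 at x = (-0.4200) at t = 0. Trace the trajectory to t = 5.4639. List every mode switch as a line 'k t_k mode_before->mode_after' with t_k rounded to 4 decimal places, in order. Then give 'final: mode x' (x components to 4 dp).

1 0.6002 1->0
2 2.1792 0->1
3 2.8039 1->0
4 4.3829 0->1
5 5.0077 1->0
final: 0 -0.0695

Mode 1: guard c·x = 0.7611 hit at Δt = 0.6002 (t = 0.6002), x⁻ = (0.7611) → reset → x⁺ = (0.3054), jump to mode 0
Mode 0: guard c·x = 0.9223 hit at Δt = 1.5790 (t = 2.1792), x⁻ = (-0.9223) → reset → x⁺ = (-0.4693), jump to mode 1
Mode 1: guard c·x = 0.7611 hit at Δt = 0.6247 (t = 2.8039), x⁻ = (0.7611) → reset → x⁺ = (0.3054), jump to mode 0
Mode 0: guard c·x = 0.9223 hit at Δt = 1.5790 (t = 4.3829), x⁻ = (-0.9223) → reset → x⁺ = (-0.4693), jump to mode 1
Mode 1: guard c·x = 0.7611 hit at Δt = 0.6247 (t = 5.0077), x⁻ = (0.7611) → reset → x⁺ = (0.3054), jump to mode 0
Mode 0: flow for 0.4562 to horizon, guard not reached → x = (-0.0695)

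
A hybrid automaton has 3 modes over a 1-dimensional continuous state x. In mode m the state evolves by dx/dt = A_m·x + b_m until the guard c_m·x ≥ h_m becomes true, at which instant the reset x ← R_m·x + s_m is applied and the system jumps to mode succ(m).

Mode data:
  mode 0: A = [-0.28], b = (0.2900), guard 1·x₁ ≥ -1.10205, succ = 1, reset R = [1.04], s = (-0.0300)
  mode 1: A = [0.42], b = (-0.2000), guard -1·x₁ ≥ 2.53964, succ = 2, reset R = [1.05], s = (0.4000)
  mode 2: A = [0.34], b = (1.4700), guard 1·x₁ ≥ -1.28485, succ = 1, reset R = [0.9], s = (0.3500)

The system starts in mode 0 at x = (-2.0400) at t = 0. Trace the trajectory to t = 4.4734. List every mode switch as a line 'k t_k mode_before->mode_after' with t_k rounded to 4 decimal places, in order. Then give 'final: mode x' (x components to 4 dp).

1 1.2992 0->1
2 2.7318 1->2
3 3.8795 2->1
final: 1 -1.1697

Mode 0: guard c·x = -1.1020 hit at Δt = 1.2992 (t = 1.2992), x⁻ = (-1.1021) → reset → x⁺ = (-1.1761), jump to mode 1
Mode 1: guard c·x = 2.5396 hit at Δt = 1.4326 (t = 2.7318), x⁻ = (-2.5396) → reset → x⁺ = (-2.2666), jump to mode 2
Mode 2: guard c·x = -1.2849 hit at Δt = 1.1477 (t = 3.8795), x⁻ = (-1.2849) → reset → x⁺ = (-0.8064), jump to mode 1
Mode 1: flow for 0.5939 to horizon, guard not reached → x = (-1.1697)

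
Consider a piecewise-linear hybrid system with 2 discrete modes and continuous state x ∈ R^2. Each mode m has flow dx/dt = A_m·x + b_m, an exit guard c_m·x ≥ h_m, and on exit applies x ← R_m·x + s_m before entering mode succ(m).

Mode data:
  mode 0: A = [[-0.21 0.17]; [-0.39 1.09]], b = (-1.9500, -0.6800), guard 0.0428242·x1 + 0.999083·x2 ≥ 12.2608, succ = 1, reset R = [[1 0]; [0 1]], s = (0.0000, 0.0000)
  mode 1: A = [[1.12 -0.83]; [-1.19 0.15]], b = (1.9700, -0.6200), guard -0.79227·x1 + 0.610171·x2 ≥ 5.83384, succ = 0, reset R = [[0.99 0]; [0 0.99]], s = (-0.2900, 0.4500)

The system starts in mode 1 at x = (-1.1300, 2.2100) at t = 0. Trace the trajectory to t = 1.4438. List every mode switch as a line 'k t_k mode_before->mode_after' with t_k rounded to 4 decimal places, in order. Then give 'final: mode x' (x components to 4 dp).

1 0.9374 1->0
final: 0 -4.1355 9.0976

Mode 1: guard c·x = 5.8338 hit at Δt = 0.9374 (t = 0.9374), x⁻ = (-3.9269, 4.4621) → reset → x⁺ = (-4.1777, 4.8675), jump to mode 0
Mode 0: flow for 0.5064 to horizon, guard not reached → x = (-4.1355, 9.0976)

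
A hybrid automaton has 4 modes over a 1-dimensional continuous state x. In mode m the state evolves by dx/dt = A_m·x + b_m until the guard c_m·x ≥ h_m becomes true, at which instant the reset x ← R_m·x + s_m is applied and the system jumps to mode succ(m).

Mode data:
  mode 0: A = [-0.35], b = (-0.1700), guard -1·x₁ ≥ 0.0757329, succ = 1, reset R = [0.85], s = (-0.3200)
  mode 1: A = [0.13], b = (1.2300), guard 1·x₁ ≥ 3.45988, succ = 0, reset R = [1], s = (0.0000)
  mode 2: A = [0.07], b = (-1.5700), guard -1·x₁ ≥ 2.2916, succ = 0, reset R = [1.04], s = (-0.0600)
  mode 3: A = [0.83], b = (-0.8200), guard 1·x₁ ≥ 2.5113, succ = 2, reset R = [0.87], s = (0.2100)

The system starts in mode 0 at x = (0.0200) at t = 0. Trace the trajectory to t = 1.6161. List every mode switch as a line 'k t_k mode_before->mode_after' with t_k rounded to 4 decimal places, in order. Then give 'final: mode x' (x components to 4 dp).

1 0.5996 0->1
final: 1 0.8980

Mode 0: guard c·x = 0.0757 hit at Δt = 0.5996 (t = 0.5996), x⁻ = (-0.0757) → reset → x⁺ = (-0.3844), jump to mode 1
Mode 1: flow for 1.0165 to horizon, guard not reached → x = (0.8980)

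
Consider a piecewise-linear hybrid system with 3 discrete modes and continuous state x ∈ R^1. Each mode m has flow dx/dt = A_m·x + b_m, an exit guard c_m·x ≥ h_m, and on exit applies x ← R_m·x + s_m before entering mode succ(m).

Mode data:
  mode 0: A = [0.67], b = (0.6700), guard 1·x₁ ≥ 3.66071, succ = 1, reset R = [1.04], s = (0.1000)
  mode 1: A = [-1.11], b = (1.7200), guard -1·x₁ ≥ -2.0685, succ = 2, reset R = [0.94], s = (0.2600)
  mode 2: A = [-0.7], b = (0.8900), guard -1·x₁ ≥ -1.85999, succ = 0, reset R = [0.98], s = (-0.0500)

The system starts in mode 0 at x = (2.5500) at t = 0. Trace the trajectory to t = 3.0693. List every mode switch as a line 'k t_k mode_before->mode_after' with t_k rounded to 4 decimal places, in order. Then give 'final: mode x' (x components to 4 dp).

Mode 0: guard c·x = 3.6607 hit at Δt = 0.4063 (t = 0.4063), x⁻ = (3.6607) → reset → x⁺ = (3.9071), jump to mode 1
Mode 1: guard c·x = -2.0685 hit at Δt = 1.3636 (t = 1.7699), x⁻ = (2.0685) → reset → x⁺ = (2.2044), jump to mode 2
Mode 2: guard c·x = -1.8600 hit at Δt = 0.6581 (t = 2.4280), x⁻ = (1.8600) → reset → x⁺ = (1.7728), jump to mode 0
Mode 0: flow for 0.6413 to horizon, guard not reached → x = (3.2611)

1 0.4063 0->1
2 1.7699 1->2
3 2.4280 2->0
final: 0 3.2611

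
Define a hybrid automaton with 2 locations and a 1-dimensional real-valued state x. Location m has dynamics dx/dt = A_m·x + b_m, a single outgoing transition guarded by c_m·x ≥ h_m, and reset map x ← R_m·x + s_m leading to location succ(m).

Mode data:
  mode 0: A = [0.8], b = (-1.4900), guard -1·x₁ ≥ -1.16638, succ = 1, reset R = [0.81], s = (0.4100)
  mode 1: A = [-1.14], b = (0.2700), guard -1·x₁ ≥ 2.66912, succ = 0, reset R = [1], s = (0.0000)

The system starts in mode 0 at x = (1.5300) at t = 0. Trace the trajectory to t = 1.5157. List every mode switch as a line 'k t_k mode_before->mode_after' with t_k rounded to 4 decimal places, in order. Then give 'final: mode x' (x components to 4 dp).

1 0.9236 0->1
final: 1 0.8060

Mode 0: guard c·x = -1.1664 hit at Δt = 0.9236 (t = 0.9236), x⁻ = (1.1664) → reset → x⁺ = (1.3548), jump to mode 1
Mode 1: flow for 0.5921 to horizon, guard not reached → x = (0.8060)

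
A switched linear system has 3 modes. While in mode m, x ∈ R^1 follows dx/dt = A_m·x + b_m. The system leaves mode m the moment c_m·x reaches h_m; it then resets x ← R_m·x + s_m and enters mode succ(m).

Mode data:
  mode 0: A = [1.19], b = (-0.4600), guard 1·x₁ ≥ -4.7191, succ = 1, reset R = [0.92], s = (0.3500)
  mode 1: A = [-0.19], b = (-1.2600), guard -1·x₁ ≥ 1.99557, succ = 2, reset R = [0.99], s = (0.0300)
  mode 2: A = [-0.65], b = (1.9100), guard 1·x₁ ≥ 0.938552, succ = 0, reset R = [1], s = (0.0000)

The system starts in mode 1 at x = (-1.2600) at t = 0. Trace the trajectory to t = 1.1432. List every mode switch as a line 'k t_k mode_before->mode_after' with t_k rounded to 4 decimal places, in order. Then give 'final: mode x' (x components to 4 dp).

Mode 1: guard c·x = 1.9956 hit at Δt = 0.7751 (t = 0.7751), x⁻ = (-1.9956) → reset → x⁺ = (-1.9456), jump to mode 2
Mode 2: flow for 0.3681 to horizon, guard not reached → x = (-0.9063)

1 0.7751 1->2
final: 2 -0.9063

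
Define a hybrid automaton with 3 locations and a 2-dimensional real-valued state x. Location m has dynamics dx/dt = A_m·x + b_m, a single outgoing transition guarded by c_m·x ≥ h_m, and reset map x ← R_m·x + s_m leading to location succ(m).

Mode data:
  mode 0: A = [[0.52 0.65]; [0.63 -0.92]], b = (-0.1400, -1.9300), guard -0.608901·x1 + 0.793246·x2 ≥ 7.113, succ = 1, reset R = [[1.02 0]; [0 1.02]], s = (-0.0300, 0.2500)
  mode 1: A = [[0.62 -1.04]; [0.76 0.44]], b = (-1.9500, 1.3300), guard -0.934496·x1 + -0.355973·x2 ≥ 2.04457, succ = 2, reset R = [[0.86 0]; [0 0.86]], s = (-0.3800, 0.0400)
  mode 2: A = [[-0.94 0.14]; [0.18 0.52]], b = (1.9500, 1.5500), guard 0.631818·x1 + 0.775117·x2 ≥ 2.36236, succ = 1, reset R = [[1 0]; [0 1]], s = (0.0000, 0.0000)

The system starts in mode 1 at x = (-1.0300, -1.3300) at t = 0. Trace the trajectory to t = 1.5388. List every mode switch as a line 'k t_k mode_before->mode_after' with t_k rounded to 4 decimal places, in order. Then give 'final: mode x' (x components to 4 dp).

Mode 1: guard c·x = 2.0446 hit at Δt = 0.4498 (t = 0.4498), x⁻ = (-1.6334, -1.4557) → reset → x⁺ = (-1.7847, -1.2119), jump to mode 2
Mode 2: flow for 1.0890 to horizon, guard not reached → x = (0.6310, 0.0030)

1 0.4498 1->2
final: 2 0.6310 0.0030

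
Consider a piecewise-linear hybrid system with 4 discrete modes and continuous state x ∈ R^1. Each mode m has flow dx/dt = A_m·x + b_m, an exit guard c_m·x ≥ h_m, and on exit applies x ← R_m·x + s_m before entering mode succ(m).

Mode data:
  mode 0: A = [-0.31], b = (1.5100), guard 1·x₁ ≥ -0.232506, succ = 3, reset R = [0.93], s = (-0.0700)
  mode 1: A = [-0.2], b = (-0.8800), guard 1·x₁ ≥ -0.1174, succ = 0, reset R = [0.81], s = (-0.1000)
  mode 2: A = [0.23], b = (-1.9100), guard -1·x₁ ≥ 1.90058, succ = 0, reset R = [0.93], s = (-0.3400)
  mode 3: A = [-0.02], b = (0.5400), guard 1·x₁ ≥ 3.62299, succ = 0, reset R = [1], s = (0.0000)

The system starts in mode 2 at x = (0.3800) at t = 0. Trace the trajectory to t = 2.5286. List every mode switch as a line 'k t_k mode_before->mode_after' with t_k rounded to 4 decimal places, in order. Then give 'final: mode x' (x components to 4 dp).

Mode 2: guard c·x = 1.9006 hit at Δt = 1.0997 (t = 1.0997), x⁻ = (-1.9006) → reset → x⁺ = (-2.1075), jump to mode 0
Mode 0: guard c·x = -0.2325 hit at Δt = 1.0094 (t = 2.1091), x⁻ = (-0.2325) → reset → x⁺ = (-0.2862), jump to mode 3
Mode 3: flow for 0.4195 to horizon, guard not reached → x = (-0.0583)

1 1.0997 2->0
2 2.1091 0->3
final: 3 -0.0583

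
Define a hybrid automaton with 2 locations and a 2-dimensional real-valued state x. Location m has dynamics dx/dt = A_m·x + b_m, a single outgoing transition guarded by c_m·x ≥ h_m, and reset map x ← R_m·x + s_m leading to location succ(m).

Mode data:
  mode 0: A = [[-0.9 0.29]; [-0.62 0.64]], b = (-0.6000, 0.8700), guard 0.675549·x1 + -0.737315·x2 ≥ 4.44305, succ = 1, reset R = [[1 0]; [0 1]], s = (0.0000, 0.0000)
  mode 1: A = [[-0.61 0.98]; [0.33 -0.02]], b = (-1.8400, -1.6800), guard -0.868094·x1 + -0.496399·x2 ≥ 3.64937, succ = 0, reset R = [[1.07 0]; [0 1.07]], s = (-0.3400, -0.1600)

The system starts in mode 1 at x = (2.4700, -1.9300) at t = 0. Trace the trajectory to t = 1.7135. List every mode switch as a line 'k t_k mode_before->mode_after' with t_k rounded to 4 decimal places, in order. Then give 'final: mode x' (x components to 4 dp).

Mode 1: guard c·x = 3.6494 hit at Δt = 1.0357 (t = 1.0357), x⁻ = (-2.1484, -3.5945) → reset → x⁺ = (-2.6388, -4.0062), jump to mode 0
Mode 0: flow for 0.6778 to horizon, guard not reached → x = (-2.3362, -4.1383)

1 1.0357 1->0
final: 0 -2.3362 -4.1383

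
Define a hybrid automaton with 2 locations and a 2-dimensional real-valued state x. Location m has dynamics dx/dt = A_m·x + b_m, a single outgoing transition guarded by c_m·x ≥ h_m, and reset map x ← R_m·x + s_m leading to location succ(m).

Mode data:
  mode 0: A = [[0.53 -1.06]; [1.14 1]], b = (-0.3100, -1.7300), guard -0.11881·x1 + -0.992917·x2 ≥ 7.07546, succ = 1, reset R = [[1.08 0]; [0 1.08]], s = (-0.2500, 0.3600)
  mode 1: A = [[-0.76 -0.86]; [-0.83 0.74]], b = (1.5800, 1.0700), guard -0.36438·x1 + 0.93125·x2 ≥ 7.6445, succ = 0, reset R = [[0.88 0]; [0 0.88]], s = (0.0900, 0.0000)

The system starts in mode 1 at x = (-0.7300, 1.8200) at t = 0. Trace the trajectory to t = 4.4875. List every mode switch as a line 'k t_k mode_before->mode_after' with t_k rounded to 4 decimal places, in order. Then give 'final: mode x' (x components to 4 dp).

1 1.1170 1->0
2 2.5861 0->1
3 3.7112 1->0
final: 0 -11.3311 -2.6695

Mode 1: guard c·x = 7.6445 hit at Δt = 1.1170 (t = 1.1170), x⁻ = (-2.0521, 7.4059) → reset → x⁺ = (-1.7159, 6.5172), jump to mode 0
Mode 0: guard c·x = 7.0755 hit at Δt = 1.4691 (t = 2.5861), x⁻ = (-15.5273, -5.2680) → reset → x⁺ = (-17.0195, -5.3294), jump to mode 1
Mode 1: guard c·x = 7.6445 hit at Δt = 1.1251 (t = 3.7112), x⁻ = (-6.6505, 5.6066) → reset → x⁺ = (-5.7624, 4.9338), jump to mode 0
Mode 0: flow for 0.7763 to horizon, guard not reached → x = (-11.3311, -2.6695)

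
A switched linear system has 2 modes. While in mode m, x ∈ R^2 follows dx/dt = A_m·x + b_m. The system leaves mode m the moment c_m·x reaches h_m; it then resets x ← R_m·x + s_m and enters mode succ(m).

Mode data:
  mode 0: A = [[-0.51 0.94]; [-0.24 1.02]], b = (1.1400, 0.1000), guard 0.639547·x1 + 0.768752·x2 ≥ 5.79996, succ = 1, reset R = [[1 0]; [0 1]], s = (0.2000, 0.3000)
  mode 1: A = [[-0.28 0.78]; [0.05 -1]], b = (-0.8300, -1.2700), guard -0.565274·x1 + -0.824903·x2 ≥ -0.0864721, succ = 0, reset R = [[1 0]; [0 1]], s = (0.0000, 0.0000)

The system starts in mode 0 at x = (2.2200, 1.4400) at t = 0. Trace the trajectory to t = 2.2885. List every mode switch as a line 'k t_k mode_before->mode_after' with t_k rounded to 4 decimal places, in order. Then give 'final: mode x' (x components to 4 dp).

1 1.3166 0->1
final: 1 4.3297 0.9011

Mode 0: guard c·x = 5.8000 hit at Δt = 1.3166 (t = 1.3166), x⁻ = (4.5202, 3.7841) → reset → x⁺ = (4.7202, 4.0841), jump to mode 1
Mode 1: flow for 0.9719 to horizon, guard not reached → x = (4.3297, 0.9011)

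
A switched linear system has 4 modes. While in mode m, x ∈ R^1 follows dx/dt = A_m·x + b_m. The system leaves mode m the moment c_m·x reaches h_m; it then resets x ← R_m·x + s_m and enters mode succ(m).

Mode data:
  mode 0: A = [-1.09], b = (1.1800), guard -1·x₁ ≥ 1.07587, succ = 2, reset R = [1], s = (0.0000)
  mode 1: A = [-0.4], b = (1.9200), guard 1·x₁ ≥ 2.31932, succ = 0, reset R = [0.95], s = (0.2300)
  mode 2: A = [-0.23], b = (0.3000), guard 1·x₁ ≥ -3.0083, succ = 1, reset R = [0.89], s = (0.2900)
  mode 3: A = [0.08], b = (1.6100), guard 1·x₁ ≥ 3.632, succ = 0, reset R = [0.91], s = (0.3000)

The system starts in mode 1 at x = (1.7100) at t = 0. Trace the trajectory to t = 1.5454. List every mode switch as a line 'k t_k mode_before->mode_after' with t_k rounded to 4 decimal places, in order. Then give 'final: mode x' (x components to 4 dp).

Mode 1: guard c·x = 2.3193 hit at Δt = 0.5491 (t = 0.5491), x⁻ = (2.3193) → reset → x⁺ = (2.4334), jump to mode 0
Mode 0: flow for 0.9963 to horizon, guard not reached → x = (1.5386)

1 0.5491 1->0
final: 0 1.5386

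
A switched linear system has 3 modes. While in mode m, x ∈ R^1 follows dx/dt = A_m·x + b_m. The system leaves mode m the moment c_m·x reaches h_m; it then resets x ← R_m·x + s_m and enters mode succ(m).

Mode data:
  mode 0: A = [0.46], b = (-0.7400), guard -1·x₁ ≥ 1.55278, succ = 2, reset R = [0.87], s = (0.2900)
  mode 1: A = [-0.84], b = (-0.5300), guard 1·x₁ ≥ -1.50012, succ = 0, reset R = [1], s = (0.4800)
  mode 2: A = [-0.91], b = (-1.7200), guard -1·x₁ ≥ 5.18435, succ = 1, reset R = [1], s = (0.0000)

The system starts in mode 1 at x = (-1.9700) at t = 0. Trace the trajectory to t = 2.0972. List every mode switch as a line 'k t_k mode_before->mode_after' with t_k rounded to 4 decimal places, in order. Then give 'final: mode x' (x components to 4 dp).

Mode 1: guard c·x = -1.5001 hit at Δt = 0.5145 (t = 0.5145), x⁻ = (-1.5001) → reset → x⁺ = (-1.0201), jump to mode 0
Mode 0: guard c·x = 1.5528 hit at Δt = 0.4011 (t = 0.9156), x⁻ = (-1.5528) → reset → x⁺ = (-1.0609), jump to mode 2
Mode 2: flow for 1.1816 to horizon, guard not reached → x = (-1.6072)

1 0.5145 1->0
2 0.9156 0->2
final: 2 -1.6072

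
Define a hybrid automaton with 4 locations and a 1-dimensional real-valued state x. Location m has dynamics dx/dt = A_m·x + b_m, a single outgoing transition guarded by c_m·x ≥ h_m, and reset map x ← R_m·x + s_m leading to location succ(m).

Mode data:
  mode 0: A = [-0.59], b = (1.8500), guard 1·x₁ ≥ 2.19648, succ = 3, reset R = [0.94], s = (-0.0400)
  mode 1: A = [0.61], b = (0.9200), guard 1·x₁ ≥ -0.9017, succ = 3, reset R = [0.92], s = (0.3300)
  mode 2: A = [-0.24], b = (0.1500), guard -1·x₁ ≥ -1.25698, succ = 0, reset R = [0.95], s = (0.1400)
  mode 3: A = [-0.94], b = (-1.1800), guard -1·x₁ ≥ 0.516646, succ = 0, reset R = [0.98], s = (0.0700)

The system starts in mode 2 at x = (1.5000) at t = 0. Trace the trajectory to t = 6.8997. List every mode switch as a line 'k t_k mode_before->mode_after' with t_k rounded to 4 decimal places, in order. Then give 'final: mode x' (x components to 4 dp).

1 1.3557 2->0
2 2.4598 0->3
3 4.0457 3->0
4 6.3100 0->3
final: 3 0.6289

Mode 2: guard c·x = -1.2570 hit at Δt = 1.3557 (t = 1.3557), x⁻ = (1.2570) → reset → x⁺ = (1.3341), jump to mode 0
Mode 0: guard c·x = 2.1965 hit at Δt = 1.1041 (t = 2.4598), x⁻ = (2.1965) → reset → x⁺ = (2.0247), jump to mode 3
Mode 3: guard c·x = 0.5166 hit at Δt = 1.5859 (t = 4.0457), x⁻ = (-0.5166) → reset → x⁺ = (-0.4363), jump to mode 0
Mode 0: guard c·x = 2.1965 hit at Δt = 2.2643 (t = 6.3100), x⁻ = (2.1965) → reset → x⁺ = (2.0247), jump to mode 3
Mode 3: flow for 0.5897 to horizon, guard not reached → x = (0.6289)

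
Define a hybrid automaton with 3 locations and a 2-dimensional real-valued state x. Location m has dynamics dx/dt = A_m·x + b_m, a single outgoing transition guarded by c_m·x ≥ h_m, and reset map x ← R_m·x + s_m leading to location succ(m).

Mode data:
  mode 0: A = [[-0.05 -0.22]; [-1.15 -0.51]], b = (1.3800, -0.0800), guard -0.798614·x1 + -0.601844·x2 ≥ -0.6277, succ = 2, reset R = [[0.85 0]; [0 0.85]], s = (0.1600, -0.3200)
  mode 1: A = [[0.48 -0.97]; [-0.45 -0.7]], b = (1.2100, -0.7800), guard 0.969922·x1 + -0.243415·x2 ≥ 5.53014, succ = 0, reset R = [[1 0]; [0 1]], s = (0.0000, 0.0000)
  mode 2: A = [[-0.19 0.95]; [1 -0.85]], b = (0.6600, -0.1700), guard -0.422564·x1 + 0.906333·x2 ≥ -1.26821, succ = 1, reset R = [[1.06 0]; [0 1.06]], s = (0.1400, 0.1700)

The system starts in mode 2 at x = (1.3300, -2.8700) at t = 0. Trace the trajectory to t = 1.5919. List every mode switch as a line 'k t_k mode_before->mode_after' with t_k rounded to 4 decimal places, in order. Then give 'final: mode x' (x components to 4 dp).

Mode 2: guard c·x = -1.2682 hit at Δt = 0.7488 (t = 0.7488), x⁻ = (0.3631, -1.2300) → reset → x⁺ = (0.5249, -1.1338), jump to mode 1
Mode 1: flow for 0.8431 to horizon, guard not reached → x = (3.3843, -1.6870)

1 0.7488 2->1
final: 1 3.3843 -1.6870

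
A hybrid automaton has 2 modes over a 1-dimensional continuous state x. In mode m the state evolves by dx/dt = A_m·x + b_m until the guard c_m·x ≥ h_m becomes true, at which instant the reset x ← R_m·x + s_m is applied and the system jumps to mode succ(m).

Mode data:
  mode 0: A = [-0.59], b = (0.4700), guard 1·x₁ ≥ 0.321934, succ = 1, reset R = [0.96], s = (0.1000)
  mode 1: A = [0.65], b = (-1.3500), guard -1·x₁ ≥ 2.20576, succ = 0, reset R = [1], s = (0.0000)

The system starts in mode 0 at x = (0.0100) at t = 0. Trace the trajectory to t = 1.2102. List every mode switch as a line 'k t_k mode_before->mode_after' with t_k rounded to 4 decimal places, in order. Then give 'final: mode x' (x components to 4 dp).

Mode 0: guard c·x = 0.3219 hit at Δt = 0.8561 (t = 0.8561), x⁻ = (0.3219) → reset → x⁺ = (0.4091), jump to mode 1
Mode 1: flow for 0.3541 to horizon, guard not reached → x = (-0.0226)

1 0.8561 0->1
final: 1 -0.0226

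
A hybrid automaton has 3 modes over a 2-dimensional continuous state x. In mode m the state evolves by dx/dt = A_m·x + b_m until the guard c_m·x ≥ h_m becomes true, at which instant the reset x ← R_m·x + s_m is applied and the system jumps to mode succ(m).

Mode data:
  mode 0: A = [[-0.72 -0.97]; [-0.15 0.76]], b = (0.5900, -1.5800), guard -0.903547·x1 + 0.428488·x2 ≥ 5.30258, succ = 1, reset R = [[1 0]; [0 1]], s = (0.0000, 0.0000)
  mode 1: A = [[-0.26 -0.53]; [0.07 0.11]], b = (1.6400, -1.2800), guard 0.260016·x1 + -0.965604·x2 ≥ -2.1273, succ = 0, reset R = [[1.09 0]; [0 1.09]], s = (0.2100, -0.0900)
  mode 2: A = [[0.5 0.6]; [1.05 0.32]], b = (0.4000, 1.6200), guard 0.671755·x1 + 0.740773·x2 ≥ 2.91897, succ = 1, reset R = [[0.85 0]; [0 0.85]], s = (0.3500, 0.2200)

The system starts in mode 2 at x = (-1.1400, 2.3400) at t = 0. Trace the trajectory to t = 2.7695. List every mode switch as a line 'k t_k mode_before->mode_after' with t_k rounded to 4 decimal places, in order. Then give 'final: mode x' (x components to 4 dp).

1 0.7150 2->1
2 1.8641 1->0
final: 0 -0.9070 2.8483

Mode 2: guard c·x = 2.9190 hit at Δt = 0.7150 (t = 0.7150), x⁻ = (0.2070, 3.7527) → reset → x⁺ = (0.5259, 3.4098), jump to mode 1
Mode 1: guard c·x = -2.1273 hit at Δt = 1.1491 (t = 1.8641), x⁻ = (0.5133, 2.3413) → reset → x⁺ = (0.7695, 2.4620), jump to mode 0
Mode 0: flow for 0.9054 to horizon, guard not reached → x = (-0.9070, 2.8483)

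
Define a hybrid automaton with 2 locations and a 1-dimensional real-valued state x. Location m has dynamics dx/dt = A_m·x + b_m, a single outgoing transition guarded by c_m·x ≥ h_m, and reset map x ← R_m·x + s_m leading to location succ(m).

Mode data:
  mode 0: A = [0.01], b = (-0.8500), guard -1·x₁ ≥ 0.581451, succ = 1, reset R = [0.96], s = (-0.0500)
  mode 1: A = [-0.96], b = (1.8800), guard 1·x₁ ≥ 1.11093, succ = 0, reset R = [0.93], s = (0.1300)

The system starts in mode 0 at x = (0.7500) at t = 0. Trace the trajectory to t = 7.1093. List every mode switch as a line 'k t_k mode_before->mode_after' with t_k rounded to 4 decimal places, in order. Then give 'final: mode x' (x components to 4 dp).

Mode 0: guard c·x = 0.5815 hit at Δt = 1.5680 (t = 1.5680), x⁻ = (-0.5815) → reset → x⁺ = (-0.6082), jump to mode 1
Mode 1: guard c·x = 1.1109 hit at Δt = 1.1543 (t = 2.7223), x⁻ = (1.1109) → reset → x⁺ = (1.1632), jump to mode 0
Mode 0: guard c·x = 0.5815 hit at Δt = 2.0596 (t = 4.7819), x⁻ = (-0.5815) → reset → x⁺ = (-0.6082), jump to mode 1
Mode 1: guard c·x = 1.1109 hit at Δt = 1.1543 (t = 5.9362), x⁻ = (1.1109) → reset → x⁺ = (1.1632), jump to mode 0
Mode 0: flow for 1.1731 to horizon, guard not reached → x = (0.1739)

1 1.5680 0->1
2 2.7223 1->0
3 4.7819 0->1
4 5.9362 1->0
final: 0 0.1739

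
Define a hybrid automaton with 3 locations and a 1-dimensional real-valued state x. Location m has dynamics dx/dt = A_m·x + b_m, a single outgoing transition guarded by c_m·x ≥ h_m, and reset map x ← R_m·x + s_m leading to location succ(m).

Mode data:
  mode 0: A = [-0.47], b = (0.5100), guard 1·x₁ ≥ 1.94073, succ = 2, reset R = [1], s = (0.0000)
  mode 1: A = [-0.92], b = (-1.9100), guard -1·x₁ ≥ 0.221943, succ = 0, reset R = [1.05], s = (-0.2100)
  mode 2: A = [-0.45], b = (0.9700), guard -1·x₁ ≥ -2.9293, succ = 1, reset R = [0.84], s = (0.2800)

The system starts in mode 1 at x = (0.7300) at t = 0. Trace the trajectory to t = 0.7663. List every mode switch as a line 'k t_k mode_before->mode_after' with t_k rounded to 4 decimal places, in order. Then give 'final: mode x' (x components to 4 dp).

1 0.4504 1->0
final: 0 -0.2322

Mode 1: guard c·x = 0.2219 hit at Δt = 0.4504 (t = 0.4504), x⁻ = (-0.2219) → reset → x⁺ = (-0.4430), jump to mode 0
Mode 0: flow for 0.3159 to horizon, guard not reached → x = (-0.2322)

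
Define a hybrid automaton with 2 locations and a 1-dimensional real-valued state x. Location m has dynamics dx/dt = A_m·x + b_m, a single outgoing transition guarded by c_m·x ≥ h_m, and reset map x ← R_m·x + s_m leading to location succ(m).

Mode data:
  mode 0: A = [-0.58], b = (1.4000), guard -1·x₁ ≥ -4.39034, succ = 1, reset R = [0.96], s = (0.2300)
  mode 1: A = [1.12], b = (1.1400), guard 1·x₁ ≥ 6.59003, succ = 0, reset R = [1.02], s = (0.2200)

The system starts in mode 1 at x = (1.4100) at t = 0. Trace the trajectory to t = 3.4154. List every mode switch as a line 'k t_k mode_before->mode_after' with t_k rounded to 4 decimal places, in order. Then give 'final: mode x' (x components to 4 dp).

1 1.0198 1->0
2 2.4490 0->1
3 2.7448 1->0
final: 0 5.4827

Mode 1: guard c·x = 6.5900 hit at Δt = 1.0198 (t = 1.0198), x⁻ = (6.5900) → reset → x⁺ = (6.9418), jump to mode 0
Mode 0: guard c·x = -4.3903 hit at Δt = 1.4292 (t = 2.4490), x⁻ = (4.3903) → reset → x⁺ = (4.4447), jump to mode 1
Mode 1: guard c·x = 6.5900 hit at Δt = 0.2958 (t = 2.7448), x⁻ = (6.5900) → reset → x⁺ = (6.9418), jump to mode 0
Mode 0: flow for 0.6706 to horizon, guard not reached → x = (5.4827)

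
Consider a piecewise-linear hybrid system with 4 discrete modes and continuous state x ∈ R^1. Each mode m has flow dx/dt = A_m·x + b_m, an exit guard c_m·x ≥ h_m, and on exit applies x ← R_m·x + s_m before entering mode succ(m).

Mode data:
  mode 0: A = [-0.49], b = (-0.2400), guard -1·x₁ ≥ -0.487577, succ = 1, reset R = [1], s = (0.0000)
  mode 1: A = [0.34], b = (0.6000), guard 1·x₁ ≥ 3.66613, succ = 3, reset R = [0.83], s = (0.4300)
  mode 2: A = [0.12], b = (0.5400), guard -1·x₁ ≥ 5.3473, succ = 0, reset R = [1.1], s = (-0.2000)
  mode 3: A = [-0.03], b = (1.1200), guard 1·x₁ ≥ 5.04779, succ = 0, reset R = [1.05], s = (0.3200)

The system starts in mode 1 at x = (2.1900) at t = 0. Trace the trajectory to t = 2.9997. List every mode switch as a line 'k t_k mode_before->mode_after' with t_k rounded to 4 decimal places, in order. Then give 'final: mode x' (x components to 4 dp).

Mode 1: guard c·x = 3.6661 hit at Δt = 0.9329 (t = 0.9329), x⁻ = (3.6661) → reset → x⁺ = (3.4729), jump to mode 3
Mode 3: guard c·x = 5.0478 hit at Δt = 1.5876 (t = 2.5205), x⁻ = (5.0478) → reset → x⁺ = (5.6202), jump to mode 0
Mode 0: flow for 0.4792 to horizon, guard not reached → x = (4.3415)

1 0.9329 1->3
2 2.5205 3->0
final: 0 4.3415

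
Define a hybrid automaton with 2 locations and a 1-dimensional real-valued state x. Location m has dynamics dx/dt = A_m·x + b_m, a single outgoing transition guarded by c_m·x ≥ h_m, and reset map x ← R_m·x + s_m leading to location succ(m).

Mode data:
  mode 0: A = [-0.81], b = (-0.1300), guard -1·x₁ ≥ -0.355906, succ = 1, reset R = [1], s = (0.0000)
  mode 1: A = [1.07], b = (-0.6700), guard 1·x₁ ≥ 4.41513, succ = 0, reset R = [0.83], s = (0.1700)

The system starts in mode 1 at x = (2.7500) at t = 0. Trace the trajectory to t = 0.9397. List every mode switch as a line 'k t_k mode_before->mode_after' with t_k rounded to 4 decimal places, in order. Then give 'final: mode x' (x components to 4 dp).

1 0.5410 1->0
final: 0 2.7320

Mode 1: guard c·x = 4.4151 hit at Δt = 0.5410 (t = 0.5410), x⁻ = (4.4151) → reset → x⁺ = (3.8346), jump to mode 0
Mode 0: flow for 0.3987 to horizon, guard not reached → x = (2.7320)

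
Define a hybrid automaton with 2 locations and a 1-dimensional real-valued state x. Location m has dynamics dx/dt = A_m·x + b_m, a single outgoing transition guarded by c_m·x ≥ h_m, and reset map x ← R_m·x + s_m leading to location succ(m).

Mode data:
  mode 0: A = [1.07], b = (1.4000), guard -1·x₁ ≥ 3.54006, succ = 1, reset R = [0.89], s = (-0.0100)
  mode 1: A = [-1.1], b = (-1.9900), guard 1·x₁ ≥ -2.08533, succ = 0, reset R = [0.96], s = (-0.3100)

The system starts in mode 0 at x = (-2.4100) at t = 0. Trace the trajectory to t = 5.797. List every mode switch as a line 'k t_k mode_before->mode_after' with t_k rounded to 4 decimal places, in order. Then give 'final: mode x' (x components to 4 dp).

1 0.6598 0->1
2 2.1032 1->0
3 2.8502 0->1
4 4.2936 1->0
5 5.0405 0->1
final: 1 -2.3972

Mode 0: guard c·x = 3.5401 hit at Δt = 0.6598 (t = 0.6598), x⁻ = (-3.5401) → reset → x⁺ = (-3.1607), jump to mode 1
Mode 1: guard c·x = -2.0853 hit at Δt = 1.4434 (t = 2.1032), x⁻ = (-2.0853) → reset → x⁺ = (-2.3119), jump to mode 0
Mode 0: guard c·x = 3.5401 hit at Δt = 0.7470 (t = 2.8502), x⁻ = (-3.5401) → reset → x⁺ = (-3.1607), jump to mode 1
Mode 1: guard c·x = -2.0853 hit at Δt = 1.4434 (t = 4.2936), x⁻ = (-2.0853) → reset → x⁺ = (-2.3119), jump to mode 0
Mode 0: guard c·x = 3.5401 hit at Δt = 0.7470 (t = 5.0405), x⁻ = (-3.5401) → reset → x⁺ = (-3.1607), jump to mode 1
Mode 1: flow for 0.7565 to horizon, guard not reached → x = (-2.3972)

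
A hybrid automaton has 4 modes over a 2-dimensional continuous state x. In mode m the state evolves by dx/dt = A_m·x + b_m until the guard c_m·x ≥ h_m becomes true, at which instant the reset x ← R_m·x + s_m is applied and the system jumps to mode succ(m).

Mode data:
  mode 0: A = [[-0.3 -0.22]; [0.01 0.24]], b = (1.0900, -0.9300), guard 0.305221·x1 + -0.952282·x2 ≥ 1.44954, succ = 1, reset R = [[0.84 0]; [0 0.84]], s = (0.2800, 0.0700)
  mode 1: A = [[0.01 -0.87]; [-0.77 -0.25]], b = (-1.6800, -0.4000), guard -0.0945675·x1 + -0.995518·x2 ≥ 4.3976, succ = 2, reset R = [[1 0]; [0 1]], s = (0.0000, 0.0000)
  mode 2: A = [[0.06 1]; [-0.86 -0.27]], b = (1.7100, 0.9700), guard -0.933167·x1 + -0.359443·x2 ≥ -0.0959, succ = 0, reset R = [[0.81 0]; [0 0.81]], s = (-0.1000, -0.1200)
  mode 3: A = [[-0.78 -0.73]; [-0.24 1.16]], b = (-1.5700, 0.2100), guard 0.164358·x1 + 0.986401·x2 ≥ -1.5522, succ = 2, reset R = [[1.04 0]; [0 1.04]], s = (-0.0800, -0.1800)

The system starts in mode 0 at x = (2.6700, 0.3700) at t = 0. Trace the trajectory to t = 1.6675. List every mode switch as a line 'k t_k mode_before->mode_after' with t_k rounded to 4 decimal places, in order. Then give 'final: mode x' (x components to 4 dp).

1 1.0275 0->1
final: 1 2.3083 -1.7135

Mode 0: guard c·x = 1.4495 hit at Δt = 1.0275 (t = 1.0275), x⁻ = (2.9467, -0.5777) → reset → x⁺ = (2.7553, -0.4153), jump to mode 1
Mode 1: flow for 0.6400 to horizon, guard not reached → x = (2.3083, -1.7135)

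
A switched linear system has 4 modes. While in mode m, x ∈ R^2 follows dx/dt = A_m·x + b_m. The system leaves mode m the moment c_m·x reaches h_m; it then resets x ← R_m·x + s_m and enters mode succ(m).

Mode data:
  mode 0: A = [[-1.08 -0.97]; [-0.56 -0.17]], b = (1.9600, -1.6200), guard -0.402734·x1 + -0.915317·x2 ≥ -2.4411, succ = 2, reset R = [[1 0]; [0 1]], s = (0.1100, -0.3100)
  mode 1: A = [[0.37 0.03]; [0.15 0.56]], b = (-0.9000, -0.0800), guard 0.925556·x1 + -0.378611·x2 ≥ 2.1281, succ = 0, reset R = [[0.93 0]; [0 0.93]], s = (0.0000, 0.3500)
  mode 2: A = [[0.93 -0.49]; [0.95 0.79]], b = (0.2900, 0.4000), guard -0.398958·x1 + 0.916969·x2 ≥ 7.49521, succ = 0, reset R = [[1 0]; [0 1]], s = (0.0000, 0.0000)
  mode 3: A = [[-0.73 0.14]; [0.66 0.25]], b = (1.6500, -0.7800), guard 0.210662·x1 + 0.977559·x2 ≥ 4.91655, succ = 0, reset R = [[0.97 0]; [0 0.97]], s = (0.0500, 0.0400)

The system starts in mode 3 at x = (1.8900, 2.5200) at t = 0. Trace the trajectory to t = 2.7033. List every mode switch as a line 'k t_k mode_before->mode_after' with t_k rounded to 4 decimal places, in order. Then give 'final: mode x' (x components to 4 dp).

1 1.2740 3->0
2 1.9571 0->2
final: 2 0.1692 4.7257

Mode 3: guard c·x = 4.9165 hit at Δt = 1.2740 (t = 1.2740), x⁻ = (2.5273, 4.4848) → reset → x⁺ = (2.5014, 4.3903), jump to mode 0
Mode 0: guard c·x = -2.4411 hit at Δt = 0.6831 (t = 1.9571), x⁻ = (0.6489, 2.3814) → reset → x⁺ = (0.7589, 2.0714), jump to mode 2
Mode 2: flow for 0.7462 to horizon, guard not reached → x = (0.1692, 4.7257)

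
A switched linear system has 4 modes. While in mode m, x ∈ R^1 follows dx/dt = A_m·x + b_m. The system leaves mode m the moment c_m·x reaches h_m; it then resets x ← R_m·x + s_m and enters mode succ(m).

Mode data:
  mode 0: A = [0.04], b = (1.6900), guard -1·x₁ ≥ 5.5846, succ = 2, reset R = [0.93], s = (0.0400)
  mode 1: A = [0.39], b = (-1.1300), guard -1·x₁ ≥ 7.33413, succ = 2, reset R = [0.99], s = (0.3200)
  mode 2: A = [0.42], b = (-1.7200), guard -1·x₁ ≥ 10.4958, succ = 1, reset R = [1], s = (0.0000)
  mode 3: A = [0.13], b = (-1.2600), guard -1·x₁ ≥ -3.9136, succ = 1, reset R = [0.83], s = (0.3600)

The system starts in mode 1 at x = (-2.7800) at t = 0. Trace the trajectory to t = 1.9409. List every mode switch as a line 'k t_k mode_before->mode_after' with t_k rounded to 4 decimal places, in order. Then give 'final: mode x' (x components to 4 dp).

1 1.5102 1->2
final: 2 -9.1291

Mode 1: guard c·x = 7.3341 hit at Δt = 1.5102 (t = 1.5102), x⁻ = (-7.3341) → reset → x⁺ = (-6.9408), jump to mode 2
Mode 2: flow for 0.4307 to horizon, guard not reached → x = (-9.1291)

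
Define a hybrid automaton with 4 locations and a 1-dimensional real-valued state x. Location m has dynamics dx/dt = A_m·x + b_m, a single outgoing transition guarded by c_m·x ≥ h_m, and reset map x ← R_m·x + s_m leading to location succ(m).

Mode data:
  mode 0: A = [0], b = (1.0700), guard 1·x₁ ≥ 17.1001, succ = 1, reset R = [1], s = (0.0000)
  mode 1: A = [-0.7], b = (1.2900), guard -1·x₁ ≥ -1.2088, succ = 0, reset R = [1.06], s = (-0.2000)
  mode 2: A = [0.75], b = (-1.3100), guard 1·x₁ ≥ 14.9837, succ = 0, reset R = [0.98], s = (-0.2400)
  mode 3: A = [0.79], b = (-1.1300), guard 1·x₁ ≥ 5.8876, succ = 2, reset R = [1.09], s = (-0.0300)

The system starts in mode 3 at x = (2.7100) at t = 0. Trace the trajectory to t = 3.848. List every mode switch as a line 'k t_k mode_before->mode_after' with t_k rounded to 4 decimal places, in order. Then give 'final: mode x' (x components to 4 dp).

1 1.5797 3->2
2 2.9772 2->0
final: 0 15.3758

Mode 3: guard c·x = 5.8876 hit at Δt = 1.5797 (t = 1.5797), x⁻ = (5.8876) → reset → x⁺ = (6.3875), jump to mode 2
Mode 2: guard c·x = 14.9837 hit at Δt = 1.3975 (t = 2.9772), x⁻ = (14.9837) → reset → x⁺ = (14.4440), jump to mode 0
Mode 0: flow for 0.8708 to horizon, guard not reached → x = (15.3758)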